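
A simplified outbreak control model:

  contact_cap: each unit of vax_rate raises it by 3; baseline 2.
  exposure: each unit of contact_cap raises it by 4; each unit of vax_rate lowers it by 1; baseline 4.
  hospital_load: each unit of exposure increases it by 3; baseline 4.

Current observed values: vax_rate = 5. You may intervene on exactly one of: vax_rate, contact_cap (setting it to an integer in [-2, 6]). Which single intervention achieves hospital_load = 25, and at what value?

Intervening on vax_rate: hospital_load = 33*vax_rate + 40. Reaching 25 requires vax_rate = -5/11, not an integer.
Intervening on contact_cap: with other inputs at their observed values, hospital_load = 12*contact_cap + 1. Solving for 25 gives contact_cap = 2, within [-2, 6].

set contact_cap = 2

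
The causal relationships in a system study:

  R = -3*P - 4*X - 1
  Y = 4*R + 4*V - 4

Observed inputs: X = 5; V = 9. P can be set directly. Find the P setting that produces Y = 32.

Substituting into the R equation gives R = -3*P - 21.
Substituting into the Y equation gives Y = -12*P - 52.
Solve -12*P - 52 = 32: P = (32 + 52) / -12 = -7.

P = -7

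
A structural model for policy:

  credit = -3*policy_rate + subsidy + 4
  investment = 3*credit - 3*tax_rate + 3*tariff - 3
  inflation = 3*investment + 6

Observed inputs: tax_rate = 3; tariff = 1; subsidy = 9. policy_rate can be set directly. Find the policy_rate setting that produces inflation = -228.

policy_rate = 12

Substituting into the credit equation gives credit = -3*policy_rate + 13.
This gives investment = -9*policy_rate + 30.
This gives inflation = -27*policy_rate + 96.
Solve -27*policy_rate + 96 = -228: policy_rate = (-228 - 96) / -27 = 12.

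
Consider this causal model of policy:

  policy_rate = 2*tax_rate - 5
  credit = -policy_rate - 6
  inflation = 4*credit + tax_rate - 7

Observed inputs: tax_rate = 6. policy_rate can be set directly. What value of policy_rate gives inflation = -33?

policy_rate = 2

Intervening on policy_rate fixes its value directly, overriding its dependence on tax_rate.
Substituting into the inflation equation gives inflation = -4*policy_rate - 25.
Solve -4*policy_rate - 25 = -33: policy_rate = (-33 + 25) / -4 = 2.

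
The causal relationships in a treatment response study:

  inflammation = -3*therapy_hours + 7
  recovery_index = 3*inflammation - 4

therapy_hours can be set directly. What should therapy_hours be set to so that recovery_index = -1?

therapy_hours = 2

Substituting into the recovery_index equation gives recovery_index = -9*therapy_hours + 17.
Solve -9*therapy_hours + 17 = -1: therapy_hours = (-1 - 17) / -9 = 2.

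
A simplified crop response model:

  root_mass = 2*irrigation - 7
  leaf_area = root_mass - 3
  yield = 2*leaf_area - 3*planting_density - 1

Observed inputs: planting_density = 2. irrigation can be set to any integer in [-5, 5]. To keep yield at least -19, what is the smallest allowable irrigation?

irrigation = 2

Substituting into the leaf_area equation gives leaf_area = 2*irrigation - 10.
This gives yield = 4*irrigation - 27.
Require 4*irrigation - 27 ≥ -19, so irrigation ≥ 2.
The smallest integer in [-5, 5] satisfying this is 2.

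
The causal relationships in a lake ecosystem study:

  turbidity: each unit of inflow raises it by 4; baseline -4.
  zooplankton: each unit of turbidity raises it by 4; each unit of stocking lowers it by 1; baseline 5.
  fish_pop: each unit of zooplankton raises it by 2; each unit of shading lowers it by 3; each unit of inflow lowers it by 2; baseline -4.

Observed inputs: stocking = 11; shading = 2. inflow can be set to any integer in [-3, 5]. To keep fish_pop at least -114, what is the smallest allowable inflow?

inflow = -2

Substituting into the zooplankton equation gives zooplankton = 16*inflow - 22.
This gives fish_pop = 30*inflow - 54.
Require 30*inflow - 54 ≥ -114, so inflow ≥ -2.
The smallest integer in [-3, 5] satisfying this is -2.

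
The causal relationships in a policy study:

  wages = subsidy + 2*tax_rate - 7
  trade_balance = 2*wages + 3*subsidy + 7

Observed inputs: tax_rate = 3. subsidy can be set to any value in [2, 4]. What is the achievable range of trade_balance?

Substituting into the wages equation gives wages = subsidy - 1.
Substituting into the trade_balance equation gives trade_balance = 5*subsidy + 5.
Linear in subsidy, so extremes are at the endpoints: subsidy = 2 gives trade_balance = 15; subsidy = 4 gives trade_balance = 25.

15 to 25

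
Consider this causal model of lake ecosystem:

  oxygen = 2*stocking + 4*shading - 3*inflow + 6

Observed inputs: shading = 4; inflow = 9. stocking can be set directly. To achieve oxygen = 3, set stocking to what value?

Substituting into the oxygen equation gives oxygen = 2*stocking - 5.
Solve 2*stocking - 5 = 3: stocking = (3 + 5) / 2 = 4.

stocking = 4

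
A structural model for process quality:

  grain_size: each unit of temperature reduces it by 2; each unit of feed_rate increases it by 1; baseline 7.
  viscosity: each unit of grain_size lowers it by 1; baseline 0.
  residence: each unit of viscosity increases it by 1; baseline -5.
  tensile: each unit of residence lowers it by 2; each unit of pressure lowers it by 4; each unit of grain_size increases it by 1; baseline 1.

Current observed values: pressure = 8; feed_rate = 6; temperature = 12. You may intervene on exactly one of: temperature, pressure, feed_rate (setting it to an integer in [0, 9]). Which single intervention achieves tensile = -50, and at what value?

Intervening on temperature: tensile = -6*temperature + 18. Reaching -50 requires temperature = 34/3, not an integer.
Intervening on pressure: with other inputs at their observed values, tensile = -4*pressure - 22. Solving for -50 gives pressure = 7, within [0, 9].
Intervening on feed_rate: tensile = 3*feed_rate - 72. Reaching -50 requires feed_rate = 22/3, not an integer.

set pressure = 7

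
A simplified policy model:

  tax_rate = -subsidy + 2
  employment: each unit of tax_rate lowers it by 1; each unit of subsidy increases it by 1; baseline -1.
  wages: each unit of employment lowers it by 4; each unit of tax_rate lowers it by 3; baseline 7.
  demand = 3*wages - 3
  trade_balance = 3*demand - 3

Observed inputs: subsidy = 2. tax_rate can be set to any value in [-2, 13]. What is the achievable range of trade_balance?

Intervening on tax_rate fixes its value directly, overriding its dependence on subsidy.
Substituting into the employment equation gives employment = -tax_rate + 1.
This gives wages = tax_rate + 3.
demand becomes 3*tax_rate + 6.
Substituting into the trade_balance equation gives trade_balance = 9*tax_rate + 15.
Linear in tax_rate, so extremes are at the endpoints: tax_rate = -2 gives trade_balance = -3; tax_rate = 13 gives trade_balance = 132.

-3 to 132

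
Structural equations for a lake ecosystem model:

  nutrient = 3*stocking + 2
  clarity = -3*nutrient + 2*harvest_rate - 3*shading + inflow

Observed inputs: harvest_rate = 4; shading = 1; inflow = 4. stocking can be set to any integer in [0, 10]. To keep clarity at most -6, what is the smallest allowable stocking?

stocking = 1

Substituting into the clarity equation gives clarity = -9*stocking + 3.
Require -9*stocking + 3 ≤ -6, so stocking ≥ 1.
The smallest integer in [0, 10] satisfying this is 1.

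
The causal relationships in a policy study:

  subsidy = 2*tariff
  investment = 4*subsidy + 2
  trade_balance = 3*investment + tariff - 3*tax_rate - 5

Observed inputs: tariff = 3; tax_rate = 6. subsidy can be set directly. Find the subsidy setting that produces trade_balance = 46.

subsidy = 5

Intervening on subsidy fixes its value directly, overriding its dependence on tariff.
Substituting into the trade_balance equation gives trade_balance = 12*subsidy - 14.
Solve 12*subsidy - 14 = 46: subsidy = (46 + 14) / 12 = 5.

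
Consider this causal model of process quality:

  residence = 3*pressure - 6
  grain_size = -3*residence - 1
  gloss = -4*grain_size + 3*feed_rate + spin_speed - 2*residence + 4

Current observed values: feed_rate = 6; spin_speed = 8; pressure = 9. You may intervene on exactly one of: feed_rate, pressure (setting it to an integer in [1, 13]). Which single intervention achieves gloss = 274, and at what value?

set pressure = 10

Intervening on feed_rate: gloss = 3*feed_rate + 226. Reaching 274 requires feed_rate = 16, outside [1, 13].
Intervening on pressure: with other inputs at their observed values, gloss = 30*pressure - 26. Solving for 274 gives pressure = 10, within [1, 13].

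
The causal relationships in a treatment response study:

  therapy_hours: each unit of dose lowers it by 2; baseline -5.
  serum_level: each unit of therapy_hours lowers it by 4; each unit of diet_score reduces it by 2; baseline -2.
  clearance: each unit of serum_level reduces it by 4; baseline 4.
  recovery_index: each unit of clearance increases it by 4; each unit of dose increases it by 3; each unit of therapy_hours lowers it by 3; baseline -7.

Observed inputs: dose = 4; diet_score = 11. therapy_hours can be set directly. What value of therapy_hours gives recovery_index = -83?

Intervening on therapy_hours fixes its value directly, overriding its dependence on dose.
Substituting into the serum_level equation gives serum_level = -4*therapy_hours - 24.
Substituting into the clearance equation gives clearance = 16*therapy_hours + 100.
So recovery_index = 61*therapy_hours + 405.
Solve 61*therapy_hours + 405 = -83: therapy_hours = (-83 - 405) / 61 = -8.

therapy_hours = -8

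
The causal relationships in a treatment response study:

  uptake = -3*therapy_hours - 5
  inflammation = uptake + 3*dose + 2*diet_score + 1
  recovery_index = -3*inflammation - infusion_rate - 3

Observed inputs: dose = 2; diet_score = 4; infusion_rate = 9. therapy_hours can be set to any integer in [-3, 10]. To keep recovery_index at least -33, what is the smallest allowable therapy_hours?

therapy_hours = 1

Substituting into the inflammation equation gives inflammation = -3*therapy_hours + 10.
recovery_index becomes 9*therapy_hours - 42.
Require 9*therapy_hours - 42 ≥ -33, so therapy_hours ≥ 1.
The smallest integer in [-3, 10] satisfying this is 1.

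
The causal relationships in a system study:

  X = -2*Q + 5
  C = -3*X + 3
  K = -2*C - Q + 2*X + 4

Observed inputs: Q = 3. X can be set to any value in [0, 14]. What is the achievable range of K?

-5 to 107

Intervening on X fixes its value directly, overriding its dependence on Q.
Substituting into the K equation gives K = 8*X - 5.
Linear in X, so extremes are at the endpoints: X = 0 gives K = -5; X = 14 gives K = 107.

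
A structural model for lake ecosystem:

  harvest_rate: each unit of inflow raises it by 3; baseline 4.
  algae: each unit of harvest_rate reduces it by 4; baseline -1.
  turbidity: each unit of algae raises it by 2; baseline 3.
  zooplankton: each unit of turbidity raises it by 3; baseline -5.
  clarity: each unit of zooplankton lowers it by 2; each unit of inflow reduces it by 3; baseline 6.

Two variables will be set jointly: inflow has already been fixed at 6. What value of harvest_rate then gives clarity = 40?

With inflow held at 6:
Intervening on harvest_rate fixes its value directly, overriding its dependence on inflow.
Substituting into the turbidity equation gives turbidity = -8*harvest_rate + 1.
Substituting into the zooplankton equation gives zooplankton = -24*harvest_rate - 2.
clarity becomes 48*harvest_rate - 8.
Solve 48*harvest_rate - 8 = 40: harvest_rate = (40 + 8) / 48 = 1.

harvest_rate = 1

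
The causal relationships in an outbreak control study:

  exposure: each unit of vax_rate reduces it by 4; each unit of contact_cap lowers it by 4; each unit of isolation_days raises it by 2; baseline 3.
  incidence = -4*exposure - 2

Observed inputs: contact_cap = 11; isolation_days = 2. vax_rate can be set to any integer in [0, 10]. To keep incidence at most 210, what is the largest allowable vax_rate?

Substituting into the exposure equation gives exposure = -4*vax_rate - 37.
Substituting into the incidence equation gives incidence = 16*vax_rate + 146.
Require 16*vax_rate + 146 ≤ 210, so vax_rate ≤ 4.
The largest integer in [0, 10] satisfying this is 4.

vax_rate = 4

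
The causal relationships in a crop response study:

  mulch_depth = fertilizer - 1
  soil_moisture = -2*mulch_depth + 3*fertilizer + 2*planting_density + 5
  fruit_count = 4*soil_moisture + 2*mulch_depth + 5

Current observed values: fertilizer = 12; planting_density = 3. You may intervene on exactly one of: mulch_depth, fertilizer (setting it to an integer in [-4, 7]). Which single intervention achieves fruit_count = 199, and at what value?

set mulch_depth = -1

Intervening on mulch_depth: with other inputs at their observed values, fruit_count = -6*mulch_depth + 193. Solving for 199 gives mulch_depth = -1, within [-4, 7].
Intervening on fertilizer: fruit_count = 6*fertilizer + 55. Reaching 199 requires fertilizer = 24, outside [-4, 7].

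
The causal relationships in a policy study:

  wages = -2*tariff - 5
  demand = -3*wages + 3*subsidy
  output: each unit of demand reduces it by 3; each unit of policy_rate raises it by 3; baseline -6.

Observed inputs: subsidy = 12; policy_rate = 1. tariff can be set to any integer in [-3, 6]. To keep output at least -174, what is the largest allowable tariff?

tariff = 1

Substituting into the demand equation gives demand = 6*tariff + 51.
Substituting into the output equation gives output = -18*tariff - 156.
Require -18*tariff - 156 ≥ -174, so tariff ≤ 1.
The largest integer in [-3, 6] satisfying this is 1.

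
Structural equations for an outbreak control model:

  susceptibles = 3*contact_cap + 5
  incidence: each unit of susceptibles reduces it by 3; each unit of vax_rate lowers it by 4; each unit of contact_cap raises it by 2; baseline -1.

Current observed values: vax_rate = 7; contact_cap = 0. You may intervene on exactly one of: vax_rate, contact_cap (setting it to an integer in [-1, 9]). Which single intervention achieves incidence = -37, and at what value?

Intervening on vax_rate: incidence = -4*vax_rate - 16. Reaching -37 requires vax_rate = 21/4, not an integer.
Intervening on contact_cap: with other inputs at their observed values, incidence = -7*contact_cap - 44. Solving for -37 gives contact_cap = -1, within [-1, 9].

set contact_cap = -1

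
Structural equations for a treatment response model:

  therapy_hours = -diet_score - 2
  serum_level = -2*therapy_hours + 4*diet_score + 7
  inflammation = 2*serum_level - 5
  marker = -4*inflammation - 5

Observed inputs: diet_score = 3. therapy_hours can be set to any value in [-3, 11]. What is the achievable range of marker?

-185 to 39

Intervening on therapy_hours fixes its value directly, overriding its dependence on diet_score.
Substituting into the serum_level equation gives serum_level = -2*therapy_hours + 19.
This gives inflammation = -4*therapy_hours + 33.
This gives marker = 16*therapy_hours - 137.
Linear in therapy_hours, so extremes are at the endpoints: therapy_hours = -3 gives marker = -185; therapy_hours = 11 gives marker = 39.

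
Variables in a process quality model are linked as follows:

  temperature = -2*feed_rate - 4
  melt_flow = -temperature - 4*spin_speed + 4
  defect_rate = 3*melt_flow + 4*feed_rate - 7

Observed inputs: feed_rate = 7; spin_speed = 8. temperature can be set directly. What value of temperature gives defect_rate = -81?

Intervening on temperature fixes its value directly, overriding its dependence on feed_rate.
Substituting into the melt_flow equation gives melt_flow = -temperature - 28.
This gives defect_rate = -3*temperature - 63.
Solve -3*temperature - 63 = -81: temperature = (-81 + 63) / -3 = 6.

temperature = 6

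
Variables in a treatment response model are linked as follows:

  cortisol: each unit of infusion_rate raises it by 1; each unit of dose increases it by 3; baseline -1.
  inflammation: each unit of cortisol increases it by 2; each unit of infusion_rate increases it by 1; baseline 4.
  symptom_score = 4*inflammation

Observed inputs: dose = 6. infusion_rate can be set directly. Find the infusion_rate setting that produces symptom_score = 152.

infusion_rate = 0

Substituting into the cortisol equation gives cortisol = infusion_rate + 17.
This gives inflammation = 3*infusion_rate + 38.
Substituting into the symptom_score equation gives symptom_score = 12*infusion_rate + 152.
Solve 12*infusion_rate + 152 = 152: infusion_rate = (152 - 152) / 12 = 0.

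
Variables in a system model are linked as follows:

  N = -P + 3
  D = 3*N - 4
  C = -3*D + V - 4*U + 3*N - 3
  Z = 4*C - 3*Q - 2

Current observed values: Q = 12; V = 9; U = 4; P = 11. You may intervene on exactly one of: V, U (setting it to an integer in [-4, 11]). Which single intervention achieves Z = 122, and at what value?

set V = -1

Intervening on V: with other inputs at their observed values, Z = 4*V + 126. Solving for 122 gives V = -1, within [-4, 11].
Intervening on U: Z = -16*U + 226. Reaching 122 requires U = 13/2, not an integer.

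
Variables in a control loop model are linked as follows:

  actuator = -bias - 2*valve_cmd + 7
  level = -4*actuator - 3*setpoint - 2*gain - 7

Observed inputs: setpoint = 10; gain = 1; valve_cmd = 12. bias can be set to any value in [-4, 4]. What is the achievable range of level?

13 to 45

Substituting into the actuator equation gives actuator = -bias - 17.
Substituting into the level equation gives level = 4*bias + 29.
Linear in bias, so extremes are at the endpoints: bias = -4 gives level = 13; bias = 4 gives level = 45.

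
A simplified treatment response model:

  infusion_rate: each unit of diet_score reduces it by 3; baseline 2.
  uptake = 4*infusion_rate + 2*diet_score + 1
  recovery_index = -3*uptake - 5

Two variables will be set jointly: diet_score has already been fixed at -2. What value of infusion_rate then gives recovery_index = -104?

With diet_score held at -2:
Intervening on infusion_rate fixes its value directly, overriding its dependence on diet_score.
Substituting into the uptake equation gives uptake = 4*infusion_rate - 3.
This gives recovery_index = -12*infusion_rate + 4.
Solve -12*infusion_rate + 4 = -104: infusion_rate = (-104 - 4) / -12 = 9.

infusion_rate = 9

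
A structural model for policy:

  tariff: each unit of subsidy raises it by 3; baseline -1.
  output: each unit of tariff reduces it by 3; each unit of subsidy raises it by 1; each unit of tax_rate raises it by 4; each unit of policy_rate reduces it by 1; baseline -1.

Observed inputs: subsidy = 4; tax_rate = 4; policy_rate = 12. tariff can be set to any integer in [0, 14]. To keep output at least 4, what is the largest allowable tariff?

Intervening on tariff fixes its value directly, overriding its dependence on subsidy.
Substituting into the output equation gives output = -3*tariff + 7.
Require -3*tariff + 7 ≥ 4, so tariff ≤ 1.
The largest integer in [0, 14] satisfying this is 1.

tariff = 1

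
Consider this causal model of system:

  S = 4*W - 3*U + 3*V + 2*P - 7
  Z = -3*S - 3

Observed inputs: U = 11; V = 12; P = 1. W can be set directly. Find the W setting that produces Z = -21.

Substituting into the S equation gives S = 4*W - 2.
Substituting into the Z equation gives Z = -12*W + 3.
Solve -12*W + 3 = -21: W = (-21 - 3) / -12 = 2.

W = 2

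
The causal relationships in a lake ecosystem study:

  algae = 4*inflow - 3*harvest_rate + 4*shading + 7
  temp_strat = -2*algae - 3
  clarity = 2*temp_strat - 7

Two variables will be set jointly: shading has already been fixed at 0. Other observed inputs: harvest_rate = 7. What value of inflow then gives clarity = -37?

inflow = 5

With shading held at 0:
Substituting into the algae equation gives algae = 4*inflow - 14.
Substituting into the temp_strat equation gives temp_strat = -8*inflow + 25.
This gives clarity = -16*inflow + 43.
Solve -16*inflow + 43 = -37: inflow = (-37 - 43) / -16 = 5.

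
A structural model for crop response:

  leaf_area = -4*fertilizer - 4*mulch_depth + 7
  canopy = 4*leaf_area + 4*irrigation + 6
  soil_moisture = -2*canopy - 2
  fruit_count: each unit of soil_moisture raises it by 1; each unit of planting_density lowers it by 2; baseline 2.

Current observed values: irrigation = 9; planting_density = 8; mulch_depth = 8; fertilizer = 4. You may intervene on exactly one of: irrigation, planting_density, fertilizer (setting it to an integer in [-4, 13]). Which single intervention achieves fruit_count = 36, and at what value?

set fertilizer = -2

Intervening on irrigation: fruit_count = -8*irrigation + 300. Reaching 36 requires irrigation = 33, outside [-4, 13].
Intervening on planting_density: fruit_count = -2*planting_density + 244. Reaching 36 requires planting_density = 104, outside [-4, 13].
Intervening on fertilizer: with other inputs at their observed values, fruit_count = 32*fertilizer + 100. Solving for 36 gives fertilizer = -2, within [-4, 13].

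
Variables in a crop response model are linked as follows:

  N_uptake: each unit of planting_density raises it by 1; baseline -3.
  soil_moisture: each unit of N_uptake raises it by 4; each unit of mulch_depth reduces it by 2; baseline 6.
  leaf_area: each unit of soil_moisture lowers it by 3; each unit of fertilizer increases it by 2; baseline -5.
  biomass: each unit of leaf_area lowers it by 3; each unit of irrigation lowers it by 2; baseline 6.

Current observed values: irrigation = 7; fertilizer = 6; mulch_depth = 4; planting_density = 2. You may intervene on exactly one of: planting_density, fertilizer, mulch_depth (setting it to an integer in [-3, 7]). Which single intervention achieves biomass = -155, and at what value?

set planting_density = 0

Intervening on planting_density: with other inputs at their observed values, biomass = 36*planting_density - 155. Solving for -155 gives planting_density = 0, within [-3, 7].
Intervening on fertilizer: biomass = -6*fertilizer - 47. Reaching -155 requires fertilizer = 18, outside [-3, 7].
Intervening on mulch_depth: biomass = -18*mulch_depth - 11. Reaching -155 requires mulch_depth = 8, outside [-3, 7].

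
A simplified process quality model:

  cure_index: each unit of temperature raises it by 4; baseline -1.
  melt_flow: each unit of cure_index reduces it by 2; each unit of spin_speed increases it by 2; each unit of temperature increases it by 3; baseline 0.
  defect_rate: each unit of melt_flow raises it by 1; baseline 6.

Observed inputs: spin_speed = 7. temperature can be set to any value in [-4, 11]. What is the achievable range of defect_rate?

-33 to 42

Substituting into the melt_flow equation gives melt_flow = -5*temperature + 16.
Substituting into the defect_rate equation gives defect_rate = -5*temperature + 22.
Linear in temperature, so extremes are at the endpoints: temperature = -4 gives defect_rate = 42; temperature = 11 gives defect_rate = -33.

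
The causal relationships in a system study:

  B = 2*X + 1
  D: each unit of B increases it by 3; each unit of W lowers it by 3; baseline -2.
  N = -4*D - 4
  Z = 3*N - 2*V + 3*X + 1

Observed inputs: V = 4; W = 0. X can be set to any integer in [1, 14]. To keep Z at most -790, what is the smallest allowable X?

Substituting into the D equation gives D = 6*X + 1.
Substituting into the N equation gives N = -24*X - 8.
Substituting into the Z equation gives Z = -69*X - 31.
Require -69*X - 31 ≤ -790, so X ≥ 11.
The smallest integer in [1, 14] satisfying this is 11.

X = 11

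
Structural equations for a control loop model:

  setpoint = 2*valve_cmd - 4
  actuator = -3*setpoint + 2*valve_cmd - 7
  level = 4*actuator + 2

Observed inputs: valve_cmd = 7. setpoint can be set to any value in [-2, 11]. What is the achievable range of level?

Intervening on setpoint fixes its value directly, overriding its dependence on valve_cmd.
Substituting into the actuator equation gives actuator = -3*setpoint + 7.
level becomes -12*setpoint + 30.
Linear in setpoint, so extremes are at the endpoints: setpoint = -2 gives level = 54; setpoint = 11 gives level = -102.

-102 to 54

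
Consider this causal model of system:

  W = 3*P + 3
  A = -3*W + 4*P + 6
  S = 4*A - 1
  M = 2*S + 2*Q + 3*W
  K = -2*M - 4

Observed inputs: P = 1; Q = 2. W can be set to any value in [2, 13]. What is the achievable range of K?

-84 to 378

Intervening on W fixes its value directly, overriding its dependence on P.
Substituting into the A equation gives A = -3*W + 10.
Substituting into the S equation gives S = -12*W + 39.
M becomes -21*W + 82.
This gives K = 42*W - 168.
Linear in W, so extremes are at the endpoints: W = 2 gives K = -84; W = 13 gives K = 378.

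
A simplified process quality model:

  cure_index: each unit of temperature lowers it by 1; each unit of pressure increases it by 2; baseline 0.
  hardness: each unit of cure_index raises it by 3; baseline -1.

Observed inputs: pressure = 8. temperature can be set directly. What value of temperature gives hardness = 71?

Substituting into the cure_index equation gives cure_index = -temperature + 16.
So hardness = -3*temperature + 47.
Solve -3*temperature + 47 = 71: temperature = (71 - 47) / -3 = -8.

temperature = -8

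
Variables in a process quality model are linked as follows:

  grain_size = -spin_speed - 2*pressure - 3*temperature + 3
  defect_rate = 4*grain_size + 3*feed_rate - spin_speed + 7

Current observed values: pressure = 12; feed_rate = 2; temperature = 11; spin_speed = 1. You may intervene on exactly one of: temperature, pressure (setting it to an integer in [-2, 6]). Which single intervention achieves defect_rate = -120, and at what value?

set pressure = 1

Intervening on temperature: defect_rate = -12*temperature - 76. Reaching -120 requires temperature = 11/3, not an integer.
Intervening on pressure: with other inputs at their observed values, defect_rate = -8*pressure - 112. Solving for -120 gives pressure = 1, within [-2, 6].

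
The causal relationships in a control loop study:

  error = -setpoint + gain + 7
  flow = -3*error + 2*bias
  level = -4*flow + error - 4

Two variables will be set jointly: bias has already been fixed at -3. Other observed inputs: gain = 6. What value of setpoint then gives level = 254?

setpoint = -5

With bias held at -3:
Substituting into the error equation gives error = -setpoint + 13.
Substituting into the flow equation gives flow = 3*setpoint - 45.
So level = -13*setpoint + 189.
Solve -13*setpoint + 189 = 254: setpoint = (254 - 189) / -13 = -5.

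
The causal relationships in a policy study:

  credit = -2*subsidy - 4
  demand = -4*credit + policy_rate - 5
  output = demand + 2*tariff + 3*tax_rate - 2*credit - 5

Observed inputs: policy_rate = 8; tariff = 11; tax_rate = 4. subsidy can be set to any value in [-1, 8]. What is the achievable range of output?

44 to 152

Substituting into the demand equation gives demand = 8*subsidy + 19.
Substituting into the output equation gives output = 12*subsidy + 56.
Linear in subsidy, so extremes are at the endpoints: subsidy = -1 gives output = 44; subsidy = 8 gives output = 152.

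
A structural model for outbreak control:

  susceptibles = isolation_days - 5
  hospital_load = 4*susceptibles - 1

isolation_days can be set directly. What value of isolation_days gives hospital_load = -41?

isolation_days = -5

Substituting into the hospital_load equation gives hospital_load = 4*isolation_days - 21.
Solve 4*isolation_days - 21 = -41: isolation_days = (-41 + 21) / 4 = -5.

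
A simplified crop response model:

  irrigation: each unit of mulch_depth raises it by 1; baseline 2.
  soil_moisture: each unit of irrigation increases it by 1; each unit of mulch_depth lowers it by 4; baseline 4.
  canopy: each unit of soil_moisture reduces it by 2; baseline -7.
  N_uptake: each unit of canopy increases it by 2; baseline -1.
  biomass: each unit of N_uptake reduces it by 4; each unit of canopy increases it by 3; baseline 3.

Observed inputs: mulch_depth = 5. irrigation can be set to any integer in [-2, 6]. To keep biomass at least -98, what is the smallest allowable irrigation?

Intervening on irrigation fixes its value directly, overriding its dependence on mulch_depth.
Substituting into the soil_moisture equation gives soil_moisture = irrigation - 16.
canopy becomes -2*irrigation + 25.
Substituting into the N_uptake equation gives N_uptake = -4*irrigation + 49.
This gives biomass = 10*irrigation - 118.
Require 10*irrigation - 118 ≥ -98, so irrigation ≥ 2.
The smallest integer in [-2, 6] satisfying this is 2.

irrigation = 2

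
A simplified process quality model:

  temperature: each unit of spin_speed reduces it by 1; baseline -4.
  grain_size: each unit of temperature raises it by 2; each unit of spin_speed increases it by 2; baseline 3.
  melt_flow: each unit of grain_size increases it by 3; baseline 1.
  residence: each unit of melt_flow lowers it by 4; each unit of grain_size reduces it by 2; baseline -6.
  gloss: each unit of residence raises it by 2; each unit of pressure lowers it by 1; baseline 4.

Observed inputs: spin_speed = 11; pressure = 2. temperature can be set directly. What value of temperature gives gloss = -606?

temperature = -2

Intervening on temperature fixes its value directly, overriding its dependence on spin_speed.
Substituting into the grain_size equation gives grain_size = 2*temperature + 25.
Substituting into the melt_flow equation gives melt_flow = 6*temperature + 76.
Substituting into the residence equation gives residence = -28*temperature - 360.
So gloss = -56*temperature - 718.
Solve -56*temperature - 718 = -606: temperature = (-606 + 718) / -56 = -2.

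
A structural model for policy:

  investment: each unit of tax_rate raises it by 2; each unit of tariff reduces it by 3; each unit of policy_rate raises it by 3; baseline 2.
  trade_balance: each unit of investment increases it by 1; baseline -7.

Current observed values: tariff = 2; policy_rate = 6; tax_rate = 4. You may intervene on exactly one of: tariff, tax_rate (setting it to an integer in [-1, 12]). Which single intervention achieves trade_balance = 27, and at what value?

set tax_rate = 10

Intervening on tariff: trade_balance = -3*tariff + 21. Reaching 27 requires tariff = -2, outside [-1, 12].
Intervening on tax_rate: with other inputs at their observed values, trade_balance = 2*tax_rate + 7. Solving for 27 gives tax_rate = 10, within [-1, 12].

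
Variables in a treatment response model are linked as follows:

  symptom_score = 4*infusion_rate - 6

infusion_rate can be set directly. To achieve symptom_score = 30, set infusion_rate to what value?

infusion_rate = 9

Solve 4*infusion_rate - 6 = 30: infusion_rate = (30 + 6) / 4 = 9.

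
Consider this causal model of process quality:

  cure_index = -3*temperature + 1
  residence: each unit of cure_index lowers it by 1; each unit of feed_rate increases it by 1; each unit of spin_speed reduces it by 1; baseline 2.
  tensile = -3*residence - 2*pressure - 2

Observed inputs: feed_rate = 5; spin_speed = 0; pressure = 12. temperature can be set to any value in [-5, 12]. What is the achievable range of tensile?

-152 to 1

Substituting into the residence equation gives residence = 3*temperature + 6.
So tensile = -9*temperature - 44.
Linear in temperature, so extremes are at the endpoints: temperature = -5 gives tensile = 1; temperature = 12 gives tensile = -152.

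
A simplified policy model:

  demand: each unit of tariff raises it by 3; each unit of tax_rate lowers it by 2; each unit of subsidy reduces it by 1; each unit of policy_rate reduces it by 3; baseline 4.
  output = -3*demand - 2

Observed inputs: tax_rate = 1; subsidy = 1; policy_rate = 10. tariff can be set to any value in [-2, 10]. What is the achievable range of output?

-5 to 103

Substituting into the demand equation gives demand = 3*tariff - 29.
This gives output = -9*tariff + 85.
Linear in tariff, so extremes are at the endpoints: tariff = -2 gives output = 103; tariff = 10 gives output = -5.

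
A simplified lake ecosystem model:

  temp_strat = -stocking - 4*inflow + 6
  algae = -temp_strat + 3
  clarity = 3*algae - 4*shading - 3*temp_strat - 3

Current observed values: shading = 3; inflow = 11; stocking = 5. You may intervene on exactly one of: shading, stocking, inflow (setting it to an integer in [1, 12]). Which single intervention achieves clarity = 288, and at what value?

Intervening on shading: clarity = -4*shading + 264. Reaching 288 requires shading = -6, outside [1, 12].
Intervening on stocking: with other inputs at their observed values, clarity = 6*stocking + 222. Solving for 288 gives stocking = 11, within [1, 12].
Intervening on inflow: clarity = 24*inflow - 12. Reaching 288 requires inflow = 25/2, not an integer.

set stocking = 11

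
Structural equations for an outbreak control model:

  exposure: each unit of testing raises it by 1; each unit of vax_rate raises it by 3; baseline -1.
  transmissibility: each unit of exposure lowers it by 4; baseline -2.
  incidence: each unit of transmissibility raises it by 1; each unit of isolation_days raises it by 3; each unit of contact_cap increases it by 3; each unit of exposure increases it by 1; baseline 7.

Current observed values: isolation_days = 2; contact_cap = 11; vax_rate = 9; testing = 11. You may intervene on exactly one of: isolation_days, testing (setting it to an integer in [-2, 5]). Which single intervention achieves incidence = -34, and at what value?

Intervening on isolation_days: incidence = 3*isolation_days - 73. Reaching -34 requires isolation_days = 13, outside [-2, 5].
Intervening on testing: with other inputs at their observed values, incidence = -3*testing - 34. Solving for -34 gives testing = 0, within [-2, 5].

set testing = 0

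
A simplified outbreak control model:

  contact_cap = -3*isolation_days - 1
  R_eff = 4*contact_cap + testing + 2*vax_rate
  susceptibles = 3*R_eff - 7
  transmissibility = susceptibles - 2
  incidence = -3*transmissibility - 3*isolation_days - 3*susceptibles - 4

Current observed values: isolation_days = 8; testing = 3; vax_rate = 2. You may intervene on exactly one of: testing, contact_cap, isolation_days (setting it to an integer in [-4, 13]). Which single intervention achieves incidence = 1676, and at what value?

set testing = 4

Intervening on testing: with other inputs at their observed values, incidence = -18*testing + 1748. Solving for 1676 gives testing = 4, within [-4, 13].
Intervening on contact_cap: incidence = -72*contact_cap - 106. Reaching 1676 requires contact_cap = -99/4, not an integer.
Intervening on isolation_days: incidence = 213*isolation_days - 10. Reaching 1676 requires isolation_days = 562/71, not an integer.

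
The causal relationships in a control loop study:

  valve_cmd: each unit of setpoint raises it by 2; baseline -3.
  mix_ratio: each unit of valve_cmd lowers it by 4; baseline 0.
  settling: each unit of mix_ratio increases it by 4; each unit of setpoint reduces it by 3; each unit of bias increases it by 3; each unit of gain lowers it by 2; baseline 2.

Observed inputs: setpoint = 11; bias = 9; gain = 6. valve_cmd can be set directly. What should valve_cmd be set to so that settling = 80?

valve_cmd = -6

Intervening on valve_cmd fixes its value directly, overriding its dependence on setpoint.
Substituting into the settling equation gives settling = -16*valve_cmd - 16.
Solve -16*valve_cmd - 16 = 80: valve_cmd = (80 + 16) / -16 = -6.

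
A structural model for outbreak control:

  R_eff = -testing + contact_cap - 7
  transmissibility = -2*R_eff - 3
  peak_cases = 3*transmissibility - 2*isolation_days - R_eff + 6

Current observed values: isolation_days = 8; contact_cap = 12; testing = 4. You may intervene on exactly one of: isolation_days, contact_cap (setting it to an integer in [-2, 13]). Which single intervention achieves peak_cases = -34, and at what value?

Intervening on isolation_days: with other inputs at their observed values, peak_cases = -2*isolation_days - 10. Solving for -34 gives isolation_days = 12, within [-2, 13].
Intervening on contact_cap: peak_cases = -7*contact_cap + 58. Reaching -34 requires contact_cap = 92/7, not an integer.

set isolation_days = 12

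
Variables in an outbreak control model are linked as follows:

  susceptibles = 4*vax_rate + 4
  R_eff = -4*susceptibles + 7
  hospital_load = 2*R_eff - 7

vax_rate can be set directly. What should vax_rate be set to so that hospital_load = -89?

vax_rate = 2

Substituting into the R_eff equation gives R_eff = -16*vax_rate - 9.
So hospital_load = -32*vax_rate - 25.
Solve -32*vax_rate - 25 = -89: vax_rate = (-89 + 25) / -32 = 2.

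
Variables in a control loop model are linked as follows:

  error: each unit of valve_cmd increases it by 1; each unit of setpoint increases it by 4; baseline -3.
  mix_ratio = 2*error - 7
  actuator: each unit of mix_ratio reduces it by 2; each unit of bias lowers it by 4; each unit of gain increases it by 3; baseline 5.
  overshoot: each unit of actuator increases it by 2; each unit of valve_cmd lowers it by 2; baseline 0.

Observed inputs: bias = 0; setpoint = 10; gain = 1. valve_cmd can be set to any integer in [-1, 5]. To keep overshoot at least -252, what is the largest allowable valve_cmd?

valve_cmd = 0

Substituting into the error equation gives error = valve_cmd + 37.
Substituting into the mix_ratio equation gives mix_ratio = 2*valve_cmd + 67.
Substituting into the actuator equation gives actuator = -4*valve_cmd - 126.
Substituting into the overshoot equation gives overshoot = -10*valve_cmd - 252.
Require -10*valve_cmd - 252 ≥ -252, so valve_cmd ≤ 0.
The largest integer in [-1, 5] satisfying this is 0.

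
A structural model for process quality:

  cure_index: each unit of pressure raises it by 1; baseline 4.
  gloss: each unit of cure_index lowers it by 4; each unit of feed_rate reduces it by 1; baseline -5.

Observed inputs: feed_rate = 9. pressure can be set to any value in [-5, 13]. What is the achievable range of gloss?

-82 to -10

Substituting into the gloss equation gives gloss = -4*pressure - 30.
Linear in pressure, so extremes are at the endpoints: pressure = -5 gives gloss = -10; pressure = 13 gives gloss = -82.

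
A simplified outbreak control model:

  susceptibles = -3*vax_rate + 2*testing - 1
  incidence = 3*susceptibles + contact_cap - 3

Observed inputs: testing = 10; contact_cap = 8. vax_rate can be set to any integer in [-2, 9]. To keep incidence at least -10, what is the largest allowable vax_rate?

vax_rate = 8

Substituting into the susceptibles equation gives susceptibles = -3*vax_rate + 19.
This gives incidence = -9*vax_rate + 62.
Require -9*vax_rate + 62 ≥ -10, so vax_rate ≤ 8.
The largest integer in [-2, 9] satisfying this is 8.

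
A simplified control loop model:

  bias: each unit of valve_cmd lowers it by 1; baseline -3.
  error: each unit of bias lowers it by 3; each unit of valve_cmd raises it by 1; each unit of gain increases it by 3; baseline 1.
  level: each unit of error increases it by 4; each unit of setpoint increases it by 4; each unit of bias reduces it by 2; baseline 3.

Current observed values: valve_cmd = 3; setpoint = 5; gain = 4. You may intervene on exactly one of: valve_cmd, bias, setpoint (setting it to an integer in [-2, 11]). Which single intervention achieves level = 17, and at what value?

Intervening on valve_cmd: level = 18*valve_cmd + 117. Reaching 17 requires valve_cmd = -50/9, not an integer.
Intervening on bias: with other inputs at their observed values, level = -14*bias + 87. Solving for 17 gives bias = 5, within [-2, 11].
Intervening on setpoint: level = 4*setpoint + 151. Reaching 17 requires setpoint = -67/2, not an integer.

set bias = 5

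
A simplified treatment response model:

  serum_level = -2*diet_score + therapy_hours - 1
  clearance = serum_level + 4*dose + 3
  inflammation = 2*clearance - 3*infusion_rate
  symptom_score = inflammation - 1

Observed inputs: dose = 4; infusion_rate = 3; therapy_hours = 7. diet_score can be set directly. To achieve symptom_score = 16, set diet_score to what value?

Substituting into the serum_level equation gives serum_level = -2*diet_score + 6.
clearance becomes -2*diet_score + 25.
inflammation becomes -4*diet_score + 41.
This gives symptom_score = -4*diet_score + 40.
Solve -4*diet_score + 40 = 16: diet_score = (16 - 40) / -4 = 6.

diet_score = 6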